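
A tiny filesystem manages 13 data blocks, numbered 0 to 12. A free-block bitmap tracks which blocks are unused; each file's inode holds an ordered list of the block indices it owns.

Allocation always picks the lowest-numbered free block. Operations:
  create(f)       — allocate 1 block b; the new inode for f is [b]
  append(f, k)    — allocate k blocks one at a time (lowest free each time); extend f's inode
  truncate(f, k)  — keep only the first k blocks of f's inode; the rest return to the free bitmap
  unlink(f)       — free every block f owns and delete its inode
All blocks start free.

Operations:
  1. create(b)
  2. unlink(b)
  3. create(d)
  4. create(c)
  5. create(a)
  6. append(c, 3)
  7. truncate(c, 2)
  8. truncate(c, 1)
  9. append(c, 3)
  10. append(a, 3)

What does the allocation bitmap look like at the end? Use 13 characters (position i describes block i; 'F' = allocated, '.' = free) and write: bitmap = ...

[1] create(b) — b=0 (map F............)
[2] unlink(b) —  (map .............)
[3] create(d) — d=0 (map F............)
[4] create(c) — c=1 d=0 (map FF...........)
[5] create(a) — a=2 c=1 d=0 (map FFF..........)
[6] append(c, 3) — a=2 c=1,3,4,5 d=0 (map FFFFFF.......)
[7] truncate(c, 2) — a=2 c=1,3 d=0 (map FFFF.........)
[8] truncate(c, 1) — a=2 c=1 d=0 (map FFF..........)
[9] append(c, 3) — a=2 c=1,3,4,5 d=0 (map FFFFFF.......)
[10] append(a, 3) — a=2,6,7,8 c=1,3,4,5 d=0 (map FFFFFFFFF....)

bitmap = FFFFFFFFF....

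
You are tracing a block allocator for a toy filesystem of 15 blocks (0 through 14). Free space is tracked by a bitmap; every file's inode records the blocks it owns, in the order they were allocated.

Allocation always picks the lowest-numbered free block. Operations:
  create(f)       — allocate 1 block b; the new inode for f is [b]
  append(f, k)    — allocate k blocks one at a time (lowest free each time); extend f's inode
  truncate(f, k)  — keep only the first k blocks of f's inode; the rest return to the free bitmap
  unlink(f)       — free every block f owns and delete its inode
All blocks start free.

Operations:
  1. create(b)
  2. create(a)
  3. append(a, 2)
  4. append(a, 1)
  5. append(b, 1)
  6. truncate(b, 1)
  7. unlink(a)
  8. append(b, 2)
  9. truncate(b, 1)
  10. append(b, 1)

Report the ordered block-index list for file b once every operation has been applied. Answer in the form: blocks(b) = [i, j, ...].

  1. create(b)  ⇒  F..............  {b→[0]}
  2. create(a)  ⇒  FF.............  {a→[1]; b→[0]}
  3. append(a, 2)  ⇒  FFFF...........  {a→[1, 2, 3]; b→[0]}
  4. append(a, 1)  ⇒  FFFFF..........  {a→[1, 2, 3, 4]; b→[0]}
  5. append(b, 1)  ⇒  FFFFFF.........  {a→[1, 2, 3, 4]; b→[0, 5]}
  6. truncate(b, 1)  ⇒  FFFFF..........  {a→[1, 2, 3, 4]; b→[0]}
  7. unlink(a)  ⇒  F..............  {b→[0]}
  8. append(b, 2)  ⇒  FFF............  {b→[0, 1, 2]}
  9. truncate(b, 1)  ⇒  F..............  {b→[0]}
  10. append(b, 1)  ⇒  FF.............  {b→[0, 1]}

blocks(b) = [0, 1]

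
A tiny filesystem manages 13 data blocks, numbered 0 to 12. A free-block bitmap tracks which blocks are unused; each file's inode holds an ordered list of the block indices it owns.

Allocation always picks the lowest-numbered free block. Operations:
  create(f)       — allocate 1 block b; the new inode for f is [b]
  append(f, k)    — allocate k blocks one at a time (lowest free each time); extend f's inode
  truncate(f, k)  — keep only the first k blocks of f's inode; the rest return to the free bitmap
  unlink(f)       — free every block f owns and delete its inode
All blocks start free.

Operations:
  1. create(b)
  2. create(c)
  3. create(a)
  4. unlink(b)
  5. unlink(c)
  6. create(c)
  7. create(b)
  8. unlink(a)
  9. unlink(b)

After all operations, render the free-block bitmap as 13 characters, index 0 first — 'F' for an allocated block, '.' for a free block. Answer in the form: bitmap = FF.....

bitmap = F............

create(b): bitmap=F............ | b=[0]
create(c): bitmap=FF........... | b=[0] c=[1]
create(a): bitmap=FFF.......... | a=[2] b=[0] c=[1]
unlink(b): bitmap=.FF.......... | a=[2] c=[1]
unlink(c): bitmap=..F.......... | a=[2]
create(c): bitmap=F.F.......... | a=[2] c=[0]
create(b): bitmap=FFF.......... | a=[2] b=[1] c=[0]
unlink(a): bitmap=FF........... | b=[1] c=[0]
unlink(b): bitmap=F............ | c=[0]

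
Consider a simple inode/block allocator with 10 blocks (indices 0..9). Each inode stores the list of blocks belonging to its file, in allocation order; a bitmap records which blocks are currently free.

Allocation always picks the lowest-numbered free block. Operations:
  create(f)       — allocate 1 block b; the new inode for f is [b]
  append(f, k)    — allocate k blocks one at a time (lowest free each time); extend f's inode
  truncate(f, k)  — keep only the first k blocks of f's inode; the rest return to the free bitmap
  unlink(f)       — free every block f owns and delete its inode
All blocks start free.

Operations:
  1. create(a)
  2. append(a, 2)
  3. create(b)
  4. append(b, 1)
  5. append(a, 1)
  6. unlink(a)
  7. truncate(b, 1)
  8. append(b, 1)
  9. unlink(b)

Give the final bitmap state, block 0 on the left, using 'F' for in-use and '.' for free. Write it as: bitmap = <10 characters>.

bitmap = ..........

create(a): bitmap=F......... | a=[0]
append(a, 2): bitmap=FFF....... | a=[0, 1, 2]
create(b): bitmap=FFFF...... | a=[0, 1, 2] b=[3]
append(b, 1): bitmap=FFFFF..... | a=[0, 1, 2] b=[3, 4]
append(a, 1): bitmap=FFFFFF.... | a=[0, 1, 2, 5] b=[3, 4]
unlink(a): bitmap=...FF..... | b=[3, 4]
truncate(b, 1): bitmap=...F...... | b=[3]
append(b, 1): bitmap=F..F...... | b=[3, 0]
unlink(b): bitmap=.......... | 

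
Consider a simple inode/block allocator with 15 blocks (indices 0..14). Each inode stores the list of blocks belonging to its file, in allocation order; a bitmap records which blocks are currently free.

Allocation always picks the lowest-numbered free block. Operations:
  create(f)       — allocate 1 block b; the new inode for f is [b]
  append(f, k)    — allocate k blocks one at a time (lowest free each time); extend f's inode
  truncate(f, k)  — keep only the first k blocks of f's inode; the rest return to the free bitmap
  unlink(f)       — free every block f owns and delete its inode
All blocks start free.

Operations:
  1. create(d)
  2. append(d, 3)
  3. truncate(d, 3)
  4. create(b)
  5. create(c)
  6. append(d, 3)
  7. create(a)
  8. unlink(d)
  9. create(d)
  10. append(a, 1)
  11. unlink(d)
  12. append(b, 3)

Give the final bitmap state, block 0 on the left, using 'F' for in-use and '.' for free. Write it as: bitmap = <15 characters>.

after create(d) → d:[0]  free=[F..............]
after append(d, 3) → d:[0, 1, 2, 3]  free=[FFFF...........]
after truncate(d, 3) → d:[0, 1, 2]  free=[FFF............]
after create(b) → b:[3], d:[0, 1, 2]  free=[FFFF...........]
after create(c) → b:[3], c:[4], d:[0, 1, 2]  free=[FFFFF..........]
after append(d, 3) → b:[3], c:[4], d:[0, 1, 2, 5, 6, 7]  free=[FFFFFFFF.......]
after create(a) → a:[8], b:[3], c:[4], d:[0, 1, 2, 5, 6, 7]  free=[FFFFFFFFF......]
after unlink(d) → a:[8], b:[3], c:[4]  free=[...FF...F......]
after create(d) → a:[8], b:[3], c:[4], d:[0]  free=[F..FF...F......]
after append(a, 1) → a:[8, 1], b:[3], c:[4], d:[0]  free=[FF.FF...F......]
after unlink(d) → a:[8, 1], b:[3], c:[4]  free=[.F.FF...F......]
after append(b, 3) → a:[8, 1], b:[3, 0, 2, 5], c:[4]  free=[FFFFFF..F......]

bitmap = FFFFFF..F......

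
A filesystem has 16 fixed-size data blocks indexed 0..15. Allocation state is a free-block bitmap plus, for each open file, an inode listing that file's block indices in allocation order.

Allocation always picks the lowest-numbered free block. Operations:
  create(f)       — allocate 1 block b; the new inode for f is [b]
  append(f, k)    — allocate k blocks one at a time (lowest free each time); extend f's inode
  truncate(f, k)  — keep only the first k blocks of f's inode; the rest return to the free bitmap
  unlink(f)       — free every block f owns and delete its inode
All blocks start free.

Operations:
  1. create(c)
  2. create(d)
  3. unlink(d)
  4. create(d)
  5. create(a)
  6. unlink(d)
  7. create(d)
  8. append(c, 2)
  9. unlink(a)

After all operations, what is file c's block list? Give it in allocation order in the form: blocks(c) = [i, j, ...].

[1] create(c) — c=0 (map F...............)
[2] create(d) — c=0 d=1 (map FF..............)
[3] unlink(d) — c=0 (map F...............)
[4] create(d) — c=0 d=1 (map FF..............)
[5] create(a) — a=2 c=0 d=1 (map FFF.............)
[6] unlink(d) — a=2 c=0 (map F.F.............)
[7] create(d) — a=2 c=0 d=1 (map FFF.............)
[8] append(c, 2) — a=2 c=0,3,4 d=1 (map FFFFF...........)
[9] unlink(a) — c=0,3,4 d=1 (map FF.FF...........)

blocks(c) = [0, 3, 4]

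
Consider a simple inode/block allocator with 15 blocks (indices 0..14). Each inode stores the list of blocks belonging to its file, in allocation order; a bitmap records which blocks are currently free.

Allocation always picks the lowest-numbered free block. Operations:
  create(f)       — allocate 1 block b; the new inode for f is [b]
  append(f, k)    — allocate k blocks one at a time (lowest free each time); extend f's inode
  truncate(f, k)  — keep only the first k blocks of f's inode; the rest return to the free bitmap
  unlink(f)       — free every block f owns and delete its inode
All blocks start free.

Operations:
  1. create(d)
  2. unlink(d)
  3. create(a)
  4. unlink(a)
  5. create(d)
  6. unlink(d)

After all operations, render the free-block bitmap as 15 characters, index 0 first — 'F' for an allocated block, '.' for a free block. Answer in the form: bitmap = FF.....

bitmap = ...............

after create(d) → d:[0]  free=[F..............]
after unlink(d) →   free=[...............]
after create(a) → a:[0]  free=[F..............]
after unlink(a) →   free=[...............]
after create(d) → d:[0]  free=[F..............]
after unlink(d) →   free=[...............]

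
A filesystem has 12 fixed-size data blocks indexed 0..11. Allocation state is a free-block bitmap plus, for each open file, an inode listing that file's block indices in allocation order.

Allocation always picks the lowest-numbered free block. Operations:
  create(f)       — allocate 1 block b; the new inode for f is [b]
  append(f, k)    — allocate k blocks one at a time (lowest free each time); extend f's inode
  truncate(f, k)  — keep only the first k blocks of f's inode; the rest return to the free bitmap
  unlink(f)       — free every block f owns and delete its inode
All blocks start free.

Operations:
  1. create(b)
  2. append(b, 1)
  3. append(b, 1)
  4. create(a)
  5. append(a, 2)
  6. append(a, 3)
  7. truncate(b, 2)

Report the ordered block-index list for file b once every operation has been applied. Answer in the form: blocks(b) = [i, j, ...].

create(b): bitmap=F........... | b=[0]
append(b, 1): bitmap=FF.......... | b=[0, 1]
append(b, 1): bitmap=FFF......... | b=[0, 1, 2]
create(a): bitmap=FFFF........ | a=[3] b=[0, 1, 2]
append(a, 2): bitmap=FFFFFF...... | a=[3, 4, 5] b=[0, 1, 2]
append(a, 3): bitmap=FFFFFFFFF... | a=[3, 4, 5, 6, 7, 8] b=[0, 1, 2]
truncate(b, 2): bitmap=FF.FFFFFF... | a=[3, 4, 5, 6, 7, 8] b=[0, 1]

blocks(b) = [0, 1]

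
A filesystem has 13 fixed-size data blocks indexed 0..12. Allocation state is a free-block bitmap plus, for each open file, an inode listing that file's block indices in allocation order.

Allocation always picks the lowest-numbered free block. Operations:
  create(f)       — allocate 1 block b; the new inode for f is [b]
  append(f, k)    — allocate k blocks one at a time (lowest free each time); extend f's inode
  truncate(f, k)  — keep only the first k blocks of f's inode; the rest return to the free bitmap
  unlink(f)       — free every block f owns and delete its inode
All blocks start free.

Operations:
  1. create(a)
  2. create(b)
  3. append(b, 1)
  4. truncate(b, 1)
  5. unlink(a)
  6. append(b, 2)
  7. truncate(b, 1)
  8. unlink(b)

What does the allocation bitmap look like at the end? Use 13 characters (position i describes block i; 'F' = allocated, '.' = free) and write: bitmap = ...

bitmap = .............

create(a): bitmap=F............ | a=[0]
create(b): bitmap=FF........... | a=[0] b=[1]
append(b, 1): bitmap=FFF.......... | a=[0] b=[1, 2]
truncate(b, 1): bitmap=FF........... | a=[0] b=[1]
unlink(a): bitmap=.F........... | b=[1]
append(b, 2): bitmap=FFF.......... | b=[1, 0, 2]
truncate(b, 1): bitmap=.F........... | b=[1]
unlink(b): bitmap=............. | 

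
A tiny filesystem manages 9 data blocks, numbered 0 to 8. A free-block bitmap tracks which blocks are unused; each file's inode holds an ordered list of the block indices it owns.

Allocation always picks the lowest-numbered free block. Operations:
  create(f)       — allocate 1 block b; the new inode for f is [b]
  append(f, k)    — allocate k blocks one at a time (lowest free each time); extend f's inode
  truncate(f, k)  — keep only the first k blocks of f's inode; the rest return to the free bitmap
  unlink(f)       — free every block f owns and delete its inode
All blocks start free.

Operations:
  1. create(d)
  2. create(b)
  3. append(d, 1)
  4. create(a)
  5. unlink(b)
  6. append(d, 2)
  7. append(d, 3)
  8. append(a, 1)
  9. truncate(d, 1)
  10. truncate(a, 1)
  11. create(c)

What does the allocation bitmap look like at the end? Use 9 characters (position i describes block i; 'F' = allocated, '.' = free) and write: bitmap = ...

after create(d) → d:[0]  free=[F........]
after create(b) → b:[1], d:[0]  free=[FF.......]
after append(d, 1) → b:[1], d:[0, 2]  free=[FFF......]
after create(a) → a:[3], b:[1], d:[0, 2]  free=[FFFF.....]
after unlink(b) → a:[3], d:[0, 2]  free=[F.FF.....]
after append(d, 2) → a:[3], d:[0, 2, 1, 4]  free=[FFFFF....]
after append(d, 3) → a:[3], d:[0, 2, 1, 4, 5, 6, 7]  free=[FFFFFFFF.]
after append(a, 1) → a:[3, 8], d:[0, 2, 1, 4, 5, 6, 7]  free=[FFFFFFFFF]
after truncate(d, 1) → a:[3, 8], d:[0]  free=[F..F....F]
after truncate(a, 1) → a:[3], d:[0]  free=[F..F.....]
after create(c) → a:[3], c:[1], d:[0]  free=[FF.F.....]

bitmap = FF.F.....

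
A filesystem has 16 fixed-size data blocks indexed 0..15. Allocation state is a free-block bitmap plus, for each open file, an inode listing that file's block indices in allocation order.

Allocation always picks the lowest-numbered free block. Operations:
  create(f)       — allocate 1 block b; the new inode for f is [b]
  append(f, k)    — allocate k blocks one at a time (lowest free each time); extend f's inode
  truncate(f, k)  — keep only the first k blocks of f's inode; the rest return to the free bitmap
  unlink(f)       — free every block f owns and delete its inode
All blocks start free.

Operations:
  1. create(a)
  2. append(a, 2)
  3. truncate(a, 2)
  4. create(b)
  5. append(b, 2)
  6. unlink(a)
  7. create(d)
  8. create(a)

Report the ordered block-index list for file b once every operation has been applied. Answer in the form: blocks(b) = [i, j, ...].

blocks(b) = [2, 3, 4]

create(a): bitmap=F............... | a=[0]
append(a, 2): bitmap=FFF............. | a=[0, 1, 2]
truncate(a, 2): bitmap=FF.............. | a=[0, 1]
create(b): bitmap=FFF............. | a=[0, 1] b=[2]
append(b, 2): bitmap=FFFFF........... | a=[0, 1] b=[2, 3, 4]
unlink(a): bitmap=..FFF........... | b=[2, 3, 4]
create(d): bitmap=F.FFF........... | b=[2, 3, 4] d=[0]
create(a): bitmap=FFFFF........... | a=[1] b=[2, 3, 4] d=[0]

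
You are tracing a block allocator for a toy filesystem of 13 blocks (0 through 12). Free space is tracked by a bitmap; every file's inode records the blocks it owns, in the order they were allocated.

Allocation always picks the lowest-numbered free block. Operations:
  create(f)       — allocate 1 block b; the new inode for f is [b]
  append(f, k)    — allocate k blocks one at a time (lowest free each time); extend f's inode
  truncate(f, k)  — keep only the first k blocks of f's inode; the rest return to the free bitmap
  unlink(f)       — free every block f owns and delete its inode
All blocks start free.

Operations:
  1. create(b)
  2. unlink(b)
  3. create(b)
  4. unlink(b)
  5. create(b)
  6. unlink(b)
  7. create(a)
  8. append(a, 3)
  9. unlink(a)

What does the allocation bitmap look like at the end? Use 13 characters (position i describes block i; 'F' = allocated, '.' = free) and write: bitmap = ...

bitmap = .............

[1] create(b) — b=0 (map F............)
[2] unlink(b) —  (map .............)
[3] create(b) — b=0 (map F............)
[4] unlink(b) —  (map .............)
[5] create(b) — b=0 (map F............)
[6] unlink(b) —  (map .............)
[7] create(a) — a=0 (map F............)
[8] append(a, 3) — a=0,1,2,3 (map FFFF.........)
[9] unlink(a) —  (map .............)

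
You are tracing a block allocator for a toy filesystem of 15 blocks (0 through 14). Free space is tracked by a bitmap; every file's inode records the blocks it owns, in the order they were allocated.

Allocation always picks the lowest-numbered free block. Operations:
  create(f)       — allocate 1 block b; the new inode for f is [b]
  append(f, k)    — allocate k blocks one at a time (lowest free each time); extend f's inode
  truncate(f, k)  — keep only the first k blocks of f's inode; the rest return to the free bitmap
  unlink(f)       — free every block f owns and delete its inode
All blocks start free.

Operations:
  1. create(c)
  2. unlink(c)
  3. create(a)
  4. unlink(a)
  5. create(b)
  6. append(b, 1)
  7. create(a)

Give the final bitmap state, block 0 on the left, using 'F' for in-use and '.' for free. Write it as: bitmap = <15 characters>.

after create(c) → c:[0]  free=[F..............]
after unlink(c) →   free=[...............]
after create(a) → a:[0]  free=[F..............]
after unlink(a) →   free=[...............]
after create(b) → b:[0]  free=[F..............]
after append(b, 1) → b:[0, 1]  free=[FF.............]
after create(a) → a:[2], b:[0, 1]  free=[FFF............]

bitmap = FFF............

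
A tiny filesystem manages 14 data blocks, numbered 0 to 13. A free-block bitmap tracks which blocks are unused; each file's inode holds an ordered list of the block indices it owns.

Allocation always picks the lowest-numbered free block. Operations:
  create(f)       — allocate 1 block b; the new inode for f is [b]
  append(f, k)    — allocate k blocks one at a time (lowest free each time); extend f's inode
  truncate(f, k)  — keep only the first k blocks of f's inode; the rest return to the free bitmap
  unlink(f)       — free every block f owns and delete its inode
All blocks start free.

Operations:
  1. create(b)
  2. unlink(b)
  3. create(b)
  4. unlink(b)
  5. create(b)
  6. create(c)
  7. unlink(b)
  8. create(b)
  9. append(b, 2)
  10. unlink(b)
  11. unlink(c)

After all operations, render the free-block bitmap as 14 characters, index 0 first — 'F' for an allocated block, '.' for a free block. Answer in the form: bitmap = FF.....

[1] create(b) — b=0 (map F.............)
[2] unlink(b) —  (map ..............)
[3] create(b) — b=0 (map F.............)
[4] unlink(b) —  (map ..............)
[5] create(b) — b=0 (map F.............)
[6] create(c) — b=0 c=1 (map FF............)
[7] unlink(b) — c=1 (map .F............)
[8] create(b) — b=0 c=1 (map FF............)
[9] append(b, 2) — b=0,2,3 c=1 (map FFFF..........)
[10] unlink(b) — c=1 (map .F............)
[11] unlink(c) —  (map ..............)

bitmap = ..............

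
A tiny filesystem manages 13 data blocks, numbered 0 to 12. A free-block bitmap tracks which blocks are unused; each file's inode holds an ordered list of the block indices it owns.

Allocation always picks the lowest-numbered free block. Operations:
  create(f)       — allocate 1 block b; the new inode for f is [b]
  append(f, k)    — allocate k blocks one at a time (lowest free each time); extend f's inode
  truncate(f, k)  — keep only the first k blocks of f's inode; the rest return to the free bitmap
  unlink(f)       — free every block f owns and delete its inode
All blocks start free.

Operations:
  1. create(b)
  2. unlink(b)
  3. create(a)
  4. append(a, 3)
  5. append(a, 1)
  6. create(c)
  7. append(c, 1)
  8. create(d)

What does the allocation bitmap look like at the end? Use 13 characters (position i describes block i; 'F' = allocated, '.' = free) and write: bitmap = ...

[1] create(b) — b=0 (map F............)
[2] unlink(b) —  (map .............)
[3] create(a) — a=0 (map F............)
[4] append(a, 3) — a=0,1,2,3 (map FFFF.........)
[5] append(a, 1) — a=0,1,2,3,4 (map FFFFF........)
[6] create(c) — a=0,1,2,3,4 c=5 (map FFFFFF.......)
[7] append(c, 1) — a=0,1,2,3,4 c=5,6 (map FFFFFFF......)
[8] create(d) — a=0,1,2,3,4 c=5,6 d=7 (map FFFFFFFF.....)

bitmap = FFFFFFFF.....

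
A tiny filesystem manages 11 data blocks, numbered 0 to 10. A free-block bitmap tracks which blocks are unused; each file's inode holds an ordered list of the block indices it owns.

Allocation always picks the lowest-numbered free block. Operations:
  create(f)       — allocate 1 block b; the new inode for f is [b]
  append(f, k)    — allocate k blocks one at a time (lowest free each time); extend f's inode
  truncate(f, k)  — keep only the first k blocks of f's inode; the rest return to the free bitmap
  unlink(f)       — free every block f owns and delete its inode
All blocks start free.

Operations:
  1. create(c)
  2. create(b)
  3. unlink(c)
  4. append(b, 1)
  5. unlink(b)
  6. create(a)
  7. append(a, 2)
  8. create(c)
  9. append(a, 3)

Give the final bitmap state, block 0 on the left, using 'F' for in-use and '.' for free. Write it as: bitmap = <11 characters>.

bitmap = FFFFFFF....

  1. create(c)  ⇒  F..........  {c→[0]}
  2. create(b)  ⇒  FF.........  {b→[1]; c→[0]}
  3. unlink(c)  ⇒  .F.........  {b→[1]}
  4. append(b, 1)  ⇒  FF.........  {b→[1, 0]}
  5. unlink(b)  ⇒  ...........  {}
  6. create(a)  ⇒  F..........  {a→[0]}
  7. append(a, 2)  ⇒  FFF........  {a→[0, 1, 2]}
  8. create(c)  ⇒  FFFF.......  {a→[0, 1, 2]; c→[3]}
  9. append(a, 3)  ⇒  FFFFFFF....  {a→[0, 1, 2, 4, 5, 6]; c→[3]}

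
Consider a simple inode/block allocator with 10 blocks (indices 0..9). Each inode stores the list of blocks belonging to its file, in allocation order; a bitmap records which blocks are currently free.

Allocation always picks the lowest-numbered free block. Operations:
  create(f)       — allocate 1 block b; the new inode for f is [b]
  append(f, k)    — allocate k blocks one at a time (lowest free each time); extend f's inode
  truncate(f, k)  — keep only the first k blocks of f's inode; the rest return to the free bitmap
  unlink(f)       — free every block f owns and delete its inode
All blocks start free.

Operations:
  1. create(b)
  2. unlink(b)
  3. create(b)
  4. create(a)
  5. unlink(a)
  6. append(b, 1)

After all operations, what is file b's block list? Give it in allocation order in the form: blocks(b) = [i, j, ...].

create(b): bitmap=F......... | b=[0]
unlink(b): bitmap=.......... | 
create(b): bitmap=F......... | b=[0]
create(a): bitmap=FF........ | a=[1] b=[0]
unlink(a): bitmap=F......... | b=[0]
append(b, 1): bitmap=FF........ | b=[0, 1]

blocks(b) = [0, 1]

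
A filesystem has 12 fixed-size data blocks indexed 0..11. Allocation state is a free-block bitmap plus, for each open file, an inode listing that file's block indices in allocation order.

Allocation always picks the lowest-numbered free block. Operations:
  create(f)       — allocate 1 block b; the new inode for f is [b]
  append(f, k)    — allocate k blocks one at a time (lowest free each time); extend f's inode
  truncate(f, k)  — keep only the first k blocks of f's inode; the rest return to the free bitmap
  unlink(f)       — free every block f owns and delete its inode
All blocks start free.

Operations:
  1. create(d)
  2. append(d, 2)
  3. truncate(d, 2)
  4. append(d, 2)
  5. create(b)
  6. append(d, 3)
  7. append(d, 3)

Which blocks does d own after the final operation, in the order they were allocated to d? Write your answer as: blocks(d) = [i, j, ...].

blocks(d) = [0, 1, 2, 3, 5, 6, 7, 8, 9, 10]

[1] create(d) — d=0 (map F...........)
[2] append(d, 2) — d=0,1,2 (map FFF.........)
[3] truncate(d, 2) — d=0,1 (map FF..........)
[4] append(d, 2) — d=0,1,2,3 (map FFFF........)
[5] create(b) — b=4 d=0,1,2,3 (map FFFFF.......)
[6] append(d, 3) — b=4 d=0,1,2,3,5,6,7 (map FFFFFFFF....)
[7] append(d, 3) — b=4 d=0,1,2,3,5,6,7,8,9,10 (map FFFFFFFFFFF.)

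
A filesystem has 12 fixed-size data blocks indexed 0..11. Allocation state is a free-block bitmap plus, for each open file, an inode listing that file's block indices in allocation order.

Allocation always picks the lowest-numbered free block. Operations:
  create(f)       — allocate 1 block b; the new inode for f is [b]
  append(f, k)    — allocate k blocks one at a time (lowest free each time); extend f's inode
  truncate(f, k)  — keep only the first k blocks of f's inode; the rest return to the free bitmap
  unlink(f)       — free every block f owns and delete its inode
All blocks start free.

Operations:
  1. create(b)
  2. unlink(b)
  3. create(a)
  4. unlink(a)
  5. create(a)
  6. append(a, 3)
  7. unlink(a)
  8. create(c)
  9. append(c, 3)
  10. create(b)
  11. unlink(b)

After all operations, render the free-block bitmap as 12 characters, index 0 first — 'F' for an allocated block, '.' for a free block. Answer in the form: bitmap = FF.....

bitmap = FFFF........

after create(b) → b:[0]  free=[F...........]
after unlink(b) →   free=[............]
after create(a) → a:[0]  free=[F...........]
after unlink(a) →   free=[............]
after create(a) → a:[0]  free=[F...........]
after append(a, 3) → a:[0, 1, 2, 3]  free=[FFFF........]
after unlink(a) →   free=[............]
after create(c) → c:[0]  free=[F...........]
after append(c, 3) → c:[0, 1, 2, 3]  free=[FFFF........]
after create(b) → b:[4], c:[0, 1, 2, 3]  free=[FFFFF.......]
after unlink(b) → c:[0, 1, 2, 3]  free=[FFFF........]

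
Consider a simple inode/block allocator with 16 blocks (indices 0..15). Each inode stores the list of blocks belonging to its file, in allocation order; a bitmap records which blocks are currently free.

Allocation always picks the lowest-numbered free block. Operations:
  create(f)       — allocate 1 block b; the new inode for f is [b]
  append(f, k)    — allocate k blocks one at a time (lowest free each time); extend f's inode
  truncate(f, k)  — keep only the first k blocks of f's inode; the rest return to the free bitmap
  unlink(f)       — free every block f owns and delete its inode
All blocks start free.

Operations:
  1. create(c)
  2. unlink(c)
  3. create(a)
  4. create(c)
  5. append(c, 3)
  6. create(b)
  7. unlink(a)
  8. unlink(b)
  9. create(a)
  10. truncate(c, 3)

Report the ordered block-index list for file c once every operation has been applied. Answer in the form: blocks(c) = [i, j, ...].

after create(c) → c:[0]  free=[F...............]
after unlink(c) →   free=[................]
after create(a) → a:[0]  free=[F...............]
after create(c) → a:[0], c:[1]  free=[FF..............]
after append(c, 3) → a:[0], c:[1, 2, 3, 4]  free=[FFFFF...........]
after create(b) → a:[0], b:[5], c:[1, 2, 3, 4]  free=[FFFFFF..........]
after unlink(a) → b:[5], c:[1, 2, 3, 4]  free=[.FFFFF..........]
after unlink(b) → c:[1, 2, 3, 4]  free=[.FFFF...........]
after create(a) → a:[0], c:[1, 2, 3, 4]  free=[FFFFF...........]
after truncate(c, 3) → a:[0], c:[1, 2, 3]  free=[FFFF............]

blocks(c) = [1, 2, 3]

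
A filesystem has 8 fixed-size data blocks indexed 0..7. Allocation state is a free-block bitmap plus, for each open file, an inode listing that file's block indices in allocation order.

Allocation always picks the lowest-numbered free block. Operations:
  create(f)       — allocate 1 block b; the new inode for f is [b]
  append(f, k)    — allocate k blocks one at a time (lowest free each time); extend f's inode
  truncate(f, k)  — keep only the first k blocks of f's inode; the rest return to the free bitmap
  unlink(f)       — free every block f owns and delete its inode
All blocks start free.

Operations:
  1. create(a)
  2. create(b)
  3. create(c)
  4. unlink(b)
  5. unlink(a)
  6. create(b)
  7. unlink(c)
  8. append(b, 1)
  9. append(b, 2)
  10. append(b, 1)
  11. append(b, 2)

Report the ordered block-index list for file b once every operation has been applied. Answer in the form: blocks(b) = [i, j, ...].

[1] create(a) — a=0 (map F.......)
[2] create(b) — a=0 b=1 (map FF......)
[3] create(c) — a=0 b=1 c=2 (map FFF.....)
[4] unlink(b) — a=0 c=2 (map F.F.....)
[5] unlink(a) — c=2 (map ..F.....)
[6] create(b) — b=0 c=2 (map F.F.....)
[7] unlink(c) — b=0 (map F.......)
[8] append(b, 1) — b=0,1 (map FF......)
[9] append(b, 2) — b=0,1,2,3 (map FFFF....)
[10] append(b, 1) — b=0,1,2,3,4 (map FFFFF...)
[11] append(b, 2) — b=0,1,2,3,4,5,6 (map FFFFFFF.)

blocks(b) = [0, 1, 2, 3, 4, 5, 6]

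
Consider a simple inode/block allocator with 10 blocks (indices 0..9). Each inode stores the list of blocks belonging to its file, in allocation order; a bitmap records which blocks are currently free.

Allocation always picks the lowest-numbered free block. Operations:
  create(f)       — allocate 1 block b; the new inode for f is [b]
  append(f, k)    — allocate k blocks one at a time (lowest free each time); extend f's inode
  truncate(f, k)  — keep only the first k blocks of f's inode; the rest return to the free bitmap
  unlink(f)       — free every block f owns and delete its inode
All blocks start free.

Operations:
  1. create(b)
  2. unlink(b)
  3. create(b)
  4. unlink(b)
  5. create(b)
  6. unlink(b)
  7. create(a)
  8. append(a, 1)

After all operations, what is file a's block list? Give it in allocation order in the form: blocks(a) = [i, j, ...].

[1] create(b) — b=0 (map F.........)
[2] unlink(b) —  (map ..........)
[3] create(b) — b=0 (map F.........)
[4] unlink(b) —  (map ..........)
[5] create(b) — b=0 (map F.........)
[6] unlink(b) —  (map ..........)
[7] create(a) — a=0 (map F.........)
[8] append(a, 1) — a=0,1 (map FF........)

blocks(a) = [0, 1]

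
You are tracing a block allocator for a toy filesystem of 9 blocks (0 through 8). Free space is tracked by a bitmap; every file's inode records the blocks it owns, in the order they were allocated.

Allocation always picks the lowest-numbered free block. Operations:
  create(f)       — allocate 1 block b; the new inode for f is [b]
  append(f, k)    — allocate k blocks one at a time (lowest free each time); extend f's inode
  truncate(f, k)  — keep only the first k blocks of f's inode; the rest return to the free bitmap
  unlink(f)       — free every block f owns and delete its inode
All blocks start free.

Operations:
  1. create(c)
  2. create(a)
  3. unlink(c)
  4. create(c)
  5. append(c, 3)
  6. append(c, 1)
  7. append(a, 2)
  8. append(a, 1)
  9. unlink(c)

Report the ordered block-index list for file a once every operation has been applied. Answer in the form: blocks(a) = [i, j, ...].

after create(c) → c:[0]  free=[F........]
after create(a) → a:[1], c:[0]  free=[FF.......]
after unlink(c) → a:[1]  free=[.F.......]
after create(c) → a:[1], c:[0]  free=[FF.......]
after append(c, 3) → a:[1], c:[0, 2, 3, 4]  free=[FFFFF....]
after append(c, 1) → a:[1], c:[0, 2, 3, 4, 5]  free=[FFFFFF...]
after append(a, 2) → a:[1, 6, 7], c:[0, 2, 3, 4, 5]  free=[FFFFFFFF.]
after append(a, 1) → a:[1, 6, 7, 8], c:[0, 2, 3, 4, 5]  free=[FFFFFFFFF]
after unlink(c) → a:[1, 6, 7, 8]  free=[.F....FFF]

blocks(a) = [1, 6, 7, 8]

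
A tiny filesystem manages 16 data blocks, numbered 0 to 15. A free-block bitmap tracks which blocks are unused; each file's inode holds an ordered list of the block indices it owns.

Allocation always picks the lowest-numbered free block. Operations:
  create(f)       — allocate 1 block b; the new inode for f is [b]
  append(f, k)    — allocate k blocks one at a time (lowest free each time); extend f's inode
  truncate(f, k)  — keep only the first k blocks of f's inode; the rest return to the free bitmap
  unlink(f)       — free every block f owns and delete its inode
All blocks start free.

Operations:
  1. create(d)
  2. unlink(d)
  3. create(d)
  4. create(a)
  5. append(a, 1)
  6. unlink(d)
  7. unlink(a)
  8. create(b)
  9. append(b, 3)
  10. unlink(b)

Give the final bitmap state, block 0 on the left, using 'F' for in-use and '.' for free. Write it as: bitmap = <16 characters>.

create(d): bitmap=F............... | d=[0]
unlink(d): bitmap=................ | 
create(d): bitmap=F............... | d=[0]
create(a): bitmap=FF.............. | a=[1] d=[0]
append(a, 1): bitmap=FFF............. | a=[1, 2] d=[0]
unlink(d): bitmap=.FF............. | a=[1, 2]
unlink(a): bitmap=................ | 
create(b): bitmap=F............... | b=[0]
append(b, 3): bitmap=FFFF............ | b=[0, 1, 2, 3]
unlink(b): bitmap=................ | 

bitmap = ................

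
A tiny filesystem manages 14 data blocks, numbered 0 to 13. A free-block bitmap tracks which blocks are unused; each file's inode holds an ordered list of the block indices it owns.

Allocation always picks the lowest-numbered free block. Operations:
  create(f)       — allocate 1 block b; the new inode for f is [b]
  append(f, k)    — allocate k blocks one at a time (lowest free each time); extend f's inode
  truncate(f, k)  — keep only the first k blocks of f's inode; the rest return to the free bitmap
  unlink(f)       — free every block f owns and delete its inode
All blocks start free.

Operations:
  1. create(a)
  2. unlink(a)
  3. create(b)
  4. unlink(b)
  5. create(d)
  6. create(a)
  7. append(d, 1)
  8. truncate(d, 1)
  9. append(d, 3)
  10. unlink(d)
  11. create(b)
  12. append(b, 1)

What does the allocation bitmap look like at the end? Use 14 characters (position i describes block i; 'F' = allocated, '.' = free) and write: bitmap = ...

  1. create(a)  ⇒  F.............  {a→[0]}
  2. unlink(a)  ⇒  ..............  {}
  3. create(b)  ⇒  F.............  {b→[0]}
  4. unlink(b)  ⇒  ..............  {}
  5. create(d)  ⇒  F.............  {d→[0]}
  6. create(a)  ⇒  FF............  {a→[1]; d→[0]}
  7. append(d, 1)  ⇒  FFF...........  {a→[1]; d→[0, 2]}
  8. truncate(d, 1)  ⇒  FF............  {a→[1]; d→[0]}
  9. append(d, 3)  ⇒  FFFFF.........  {a→[1]; d→[0, 2, 3, 4]}
  10. unlink(d)  ⇒  .F............  {a→[1]}
  11. create(b)  ⇒  FF............  {a→[1]; b→[0]}
  12. append(b, 1)  ⇒  FFF...........  {a→[1]; b→[0, 2]}

bitmap = FFF...........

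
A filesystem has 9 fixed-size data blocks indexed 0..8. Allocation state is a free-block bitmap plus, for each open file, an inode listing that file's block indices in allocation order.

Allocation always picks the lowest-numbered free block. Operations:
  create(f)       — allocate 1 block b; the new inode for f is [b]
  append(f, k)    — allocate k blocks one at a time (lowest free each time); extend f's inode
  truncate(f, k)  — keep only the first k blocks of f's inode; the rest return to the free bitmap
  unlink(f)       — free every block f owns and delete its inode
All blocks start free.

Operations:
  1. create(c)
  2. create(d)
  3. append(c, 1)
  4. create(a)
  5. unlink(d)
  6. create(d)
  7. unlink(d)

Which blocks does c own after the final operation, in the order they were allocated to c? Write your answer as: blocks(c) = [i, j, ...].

blocks(c) = [0, 2]

  1. create(c)  ⇒  F........  {c→[0]}
  2. create(d)  ⇒  FF.......  {c→[0]; d→[1]}
  3. append(c, 1)  ⇒  FFF......  {c→[0, 2]; d→[1]}
  4. create(a)  ⇒  FFFF.....  {a→[3]; c→[0, 2]; d→[1]}
  5. unlink(d)  ⇒  F.FF.....  {a→[3]; c→[0, 2]}
  6. create(d)  ⇒  FFFF.....  {a→[3]; c→[0, 2]; d→[1]}
  7. unlink(d)  ⇒  F.FF.....  {a→[3]; c→[0, 2]}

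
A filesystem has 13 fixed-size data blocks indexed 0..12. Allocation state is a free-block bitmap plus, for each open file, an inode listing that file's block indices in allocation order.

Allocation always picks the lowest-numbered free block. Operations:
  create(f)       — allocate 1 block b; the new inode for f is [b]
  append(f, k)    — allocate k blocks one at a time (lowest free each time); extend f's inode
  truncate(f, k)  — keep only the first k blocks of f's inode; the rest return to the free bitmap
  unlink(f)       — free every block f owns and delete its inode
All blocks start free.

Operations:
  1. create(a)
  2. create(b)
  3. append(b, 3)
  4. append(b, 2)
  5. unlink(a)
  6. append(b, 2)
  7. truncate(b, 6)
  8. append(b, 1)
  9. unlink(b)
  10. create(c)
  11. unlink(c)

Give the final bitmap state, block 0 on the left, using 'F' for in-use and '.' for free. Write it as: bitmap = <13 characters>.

create(a): bitmap=F............ | a=[0]
create(b): bitmap=FF........... | a=[0] b=[1]
append(b, 3): bitmap=FFFFF........ | a=[0] b=[1, 2, 3, 4]
append(b, 2): bitmap=FFFFFFF...... | a=[0] b=[1, 2, 3, 4, 5, 6]
unlink(a): bitmap=.FFFFFF...... | b=[1, 2, 3, 4, 5, 6]
append(b, 2): bitmap=FFFFFFFF..... | b=[1, 2, 3, 4, 5, 6, 0, 7]
truncate(b, 6): bitmap=.FFFFFF...... | b=[1, 2, 3, 4, 5, 6]
append(b, 1): bitmap=FFFFFFF...... | b=[1, 2, 3, 4, 5, 6, 0]
unlink(b): bitmap=............. | 
create(c): bitmap=F............ | c=[0]
unlink(c): bitmap=............. | 

bitmap = .............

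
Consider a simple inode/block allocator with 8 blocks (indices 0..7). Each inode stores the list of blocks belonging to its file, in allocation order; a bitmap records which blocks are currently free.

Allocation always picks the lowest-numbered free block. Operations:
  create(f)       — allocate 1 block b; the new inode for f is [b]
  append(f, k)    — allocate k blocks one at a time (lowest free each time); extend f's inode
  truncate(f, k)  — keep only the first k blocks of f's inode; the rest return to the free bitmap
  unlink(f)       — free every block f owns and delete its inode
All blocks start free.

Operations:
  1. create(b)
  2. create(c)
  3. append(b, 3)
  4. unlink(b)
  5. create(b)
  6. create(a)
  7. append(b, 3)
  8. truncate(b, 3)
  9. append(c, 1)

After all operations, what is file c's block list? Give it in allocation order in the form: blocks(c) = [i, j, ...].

blocks(c) = [1, 5]

[1] create(b) — b=0 (map F.......)
[2] create(c) — b=0 c=1 (map FF......)
[3] append(b, 3) — b=0,2,3,4 c=1 (map FFFFF...)
[4] unlink(b) — c=1 (map .F......)
[5] create(b) — b=0 c=1 (map FF......)
[6] create(a) — a=2 b=0 c=1 (map FFF.....)
[7] append(b, 3) — a=2 b=0,3,4,5 c=1 (map FFFFFF..)
[8] truncate(b, 3) — a=2 b=0,3,4 c=1 (map FFFFF...)
[9] append(c, 1) — a=2 b=0,3,4 c=1,5 (map FFFFFF..)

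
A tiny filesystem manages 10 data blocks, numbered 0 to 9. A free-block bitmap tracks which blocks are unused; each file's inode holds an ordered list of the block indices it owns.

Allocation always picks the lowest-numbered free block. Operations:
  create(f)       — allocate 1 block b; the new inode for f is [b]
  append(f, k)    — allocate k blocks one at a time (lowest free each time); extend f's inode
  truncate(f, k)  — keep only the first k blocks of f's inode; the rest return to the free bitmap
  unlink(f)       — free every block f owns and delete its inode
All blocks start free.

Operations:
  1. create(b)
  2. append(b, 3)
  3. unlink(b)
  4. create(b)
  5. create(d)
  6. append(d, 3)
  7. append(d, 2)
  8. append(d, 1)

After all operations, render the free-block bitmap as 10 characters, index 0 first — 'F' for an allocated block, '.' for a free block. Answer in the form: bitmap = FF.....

bitmap = FFFFFFFF..

create(b): bitmap=F......... | b=[0]
append(b, 3): bitmap=FFFF...... | b=[0, 1, 2, 3]
unlink(b): bitmap=.......... | 
create(b): bitmap=F......... | b=[0]
create(d): bitmap=FF........ | b=[0] d=[1]
append(d, 3): bitmap=FFFFF..... | b=[0] d=[1, 2, 3, 4]
append(d, 2): bitmap=FFFFFFF... | b=[0] d=[1, 2, 3, 4, 5, 6]
append(d, 1): bitmap=FFFFFFFF.. | b=[0] d=[1, 2, 3, 4, 5, 6, 7]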